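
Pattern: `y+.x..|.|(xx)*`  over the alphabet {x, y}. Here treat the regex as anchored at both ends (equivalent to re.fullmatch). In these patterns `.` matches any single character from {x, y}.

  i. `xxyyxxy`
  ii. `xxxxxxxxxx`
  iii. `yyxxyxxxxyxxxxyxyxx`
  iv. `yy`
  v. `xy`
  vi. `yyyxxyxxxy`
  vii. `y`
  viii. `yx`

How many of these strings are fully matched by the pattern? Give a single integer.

2

i → no match
ii → match
iii → no match
iv → no match
v → no match
vi → no match
vii → match
viii → no match
Total matched: 2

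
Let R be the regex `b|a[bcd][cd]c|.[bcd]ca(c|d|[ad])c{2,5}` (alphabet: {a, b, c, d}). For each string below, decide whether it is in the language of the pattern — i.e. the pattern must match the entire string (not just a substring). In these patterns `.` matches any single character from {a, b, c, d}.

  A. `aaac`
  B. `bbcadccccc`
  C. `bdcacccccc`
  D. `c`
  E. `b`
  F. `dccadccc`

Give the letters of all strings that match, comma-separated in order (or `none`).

A → no match
B → match
C → match
D → no match
E → match
F → match

B, C, E, F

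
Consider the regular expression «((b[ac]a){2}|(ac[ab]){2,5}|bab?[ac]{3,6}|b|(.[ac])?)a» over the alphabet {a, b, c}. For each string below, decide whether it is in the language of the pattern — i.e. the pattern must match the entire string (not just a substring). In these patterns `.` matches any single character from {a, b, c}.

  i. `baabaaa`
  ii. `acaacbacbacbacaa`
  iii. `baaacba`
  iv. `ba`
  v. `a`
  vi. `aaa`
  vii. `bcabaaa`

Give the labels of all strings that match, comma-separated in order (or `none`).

i → match
ii → match
iii → no match
iv → match
v → match
vi → match
vii → match

i, ii, iv, v, vi, vii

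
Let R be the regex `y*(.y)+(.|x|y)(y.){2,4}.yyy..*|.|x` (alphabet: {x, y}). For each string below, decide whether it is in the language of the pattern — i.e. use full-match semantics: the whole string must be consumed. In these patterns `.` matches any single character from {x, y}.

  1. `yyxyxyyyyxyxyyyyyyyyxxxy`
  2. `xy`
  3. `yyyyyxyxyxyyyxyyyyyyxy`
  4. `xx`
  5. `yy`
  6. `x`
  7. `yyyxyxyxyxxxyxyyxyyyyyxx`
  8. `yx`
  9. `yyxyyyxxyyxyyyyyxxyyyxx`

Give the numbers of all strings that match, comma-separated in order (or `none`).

3, 6

1 → no match
2 → no match
3 → match
4 → no match
5 → no match
6 → match
7 → no match
8 → no match
9 → no match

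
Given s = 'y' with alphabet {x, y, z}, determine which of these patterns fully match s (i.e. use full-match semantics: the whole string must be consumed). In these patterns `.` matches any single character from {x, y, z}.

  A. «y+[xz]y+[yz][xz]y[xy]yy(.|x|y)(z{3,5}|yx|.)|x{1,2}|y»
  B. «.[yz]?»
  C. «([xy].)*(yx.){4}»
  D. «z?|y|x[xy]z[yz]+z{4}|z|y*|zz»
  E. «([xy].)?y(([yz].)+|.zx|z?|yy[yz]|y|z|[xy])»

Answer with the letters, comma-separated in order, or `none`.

A, B, D, E

A → match
B → match
C → no match
D → match
E → match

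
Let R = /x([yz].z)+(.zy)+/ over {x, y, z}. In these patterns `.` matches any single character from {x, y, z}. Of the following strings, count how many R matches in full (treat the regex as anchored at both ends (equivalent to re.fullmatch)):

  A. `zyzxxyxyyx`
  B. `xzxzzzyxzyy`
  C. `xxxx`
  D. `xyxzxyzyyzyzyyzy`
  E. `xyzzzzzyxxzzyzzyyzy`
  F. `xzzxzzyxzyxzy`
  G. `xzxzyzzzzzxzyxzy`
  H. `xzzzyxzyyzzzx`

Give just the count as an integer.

A → no match — must start with `x`
B → no match — must end with `zy`
C → no match — must end with `zy`
D → no match
E → no match
F → no match
G → match
H → no match — must end with `zy`
Total matched: 1

1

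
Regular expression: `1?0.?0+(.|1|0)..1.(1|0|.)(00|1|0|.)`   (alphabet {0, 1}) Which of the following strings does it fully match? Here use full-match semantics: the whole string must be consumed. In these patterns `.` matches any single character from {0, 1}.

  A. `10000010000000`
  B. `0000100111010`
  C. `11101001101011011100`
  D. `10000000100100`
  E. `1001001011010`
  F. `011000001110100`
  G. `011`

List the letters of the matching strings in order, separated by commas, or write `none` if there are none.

A → no match
B → no match
C → no match
D → no match
E → no match
F → no match
G. `011` → no match

none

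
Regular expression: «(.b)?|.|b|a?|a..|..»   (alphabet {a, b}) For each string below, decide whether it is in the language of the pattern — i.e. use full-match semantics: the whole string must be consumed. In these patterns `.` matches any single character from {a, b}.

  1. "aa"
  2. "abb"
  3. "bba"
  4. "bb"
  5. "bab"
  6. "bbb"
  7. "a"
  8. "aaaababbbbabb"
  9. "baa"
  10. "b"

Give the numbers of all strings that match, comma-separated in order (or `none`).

1, 2, 4, 7, 10

1 → match
2 → match
3 → no match
4 → match
5 → no match
6 → no match
7 → match
8 → no match
9 → no match
10 → match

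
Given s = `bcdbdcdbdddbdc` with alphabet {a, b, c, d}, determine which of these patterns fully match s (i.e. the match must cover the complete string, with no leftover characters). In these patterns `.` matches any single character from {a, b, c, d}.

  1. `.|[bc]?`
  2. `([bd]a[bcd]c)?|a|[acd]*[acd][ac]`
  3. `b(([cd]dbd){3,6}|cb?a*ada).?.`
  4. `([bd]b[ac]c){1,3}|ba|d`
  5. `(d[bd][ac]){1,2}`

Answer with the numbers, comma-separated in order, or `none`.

1 → no match
2 → no match
3 → match
4 → no match
5 → no match — must start with `d`

3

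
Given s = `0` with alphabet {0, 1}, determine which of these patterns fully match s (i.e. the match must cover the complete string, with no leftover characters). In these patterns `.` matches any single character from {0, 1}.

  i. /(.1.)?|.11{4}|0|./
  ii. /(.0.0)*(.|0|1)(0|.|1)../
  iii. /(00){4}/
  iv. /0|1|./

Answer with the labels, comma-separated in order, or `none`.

i, iv

i → match
ii → no match
iii → no match — must start with `00`
iv → match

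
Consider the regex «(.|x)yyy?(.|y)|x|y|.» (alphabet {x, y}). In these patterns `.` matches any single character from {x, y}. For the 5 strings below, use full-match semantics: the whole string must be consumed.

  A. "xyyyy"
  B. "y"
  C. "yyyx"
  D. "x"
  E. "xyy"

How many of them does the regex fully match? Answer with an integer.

A → match
B → match
C → match
D → match
E → no match
Total matched: 4

4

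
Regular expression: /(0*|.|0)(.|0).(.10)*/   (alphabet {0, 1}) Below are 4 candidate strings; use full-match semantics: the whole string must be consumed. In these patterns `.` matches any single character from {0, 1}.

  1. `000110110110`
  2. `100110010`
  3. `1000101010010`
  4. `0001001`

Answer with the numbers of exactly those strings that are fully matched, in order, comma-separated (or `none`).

1, 2

1 → match
2 → match
3 → no match
4 → no match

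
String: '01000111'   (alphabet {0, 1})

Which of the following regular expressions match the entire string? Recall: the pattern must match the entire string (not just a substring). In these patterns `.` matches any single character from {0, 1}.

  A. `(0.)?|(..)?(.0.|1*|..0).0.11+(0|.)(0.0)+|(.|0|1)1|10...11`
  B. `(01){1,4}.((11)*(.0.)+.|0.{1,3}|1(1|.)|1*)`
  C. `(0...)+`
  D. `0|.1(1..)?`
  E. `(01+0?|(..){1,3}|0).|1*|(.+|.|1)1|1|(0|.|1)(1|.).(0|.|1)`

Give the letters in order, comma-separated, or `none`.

A → no match
B → no match
C → match
D → no match
E → match

C, E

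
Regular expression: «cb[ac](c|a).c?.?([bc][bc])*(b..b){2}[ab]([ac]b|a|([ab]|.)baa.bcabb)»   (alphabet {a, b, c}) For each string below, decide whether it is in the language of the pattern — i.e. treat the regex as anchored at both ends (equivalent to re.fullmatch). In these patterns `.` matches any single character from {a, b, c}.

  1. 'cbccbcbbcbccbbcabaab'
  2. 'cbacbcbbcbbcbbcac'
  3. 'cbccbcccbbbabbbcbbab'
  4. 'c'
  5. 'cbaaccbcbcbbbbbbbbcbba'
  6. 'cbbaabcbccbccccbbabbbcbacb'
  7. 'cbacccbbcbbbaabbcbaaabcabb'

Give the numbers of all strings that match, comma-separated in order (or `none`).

1, 3, 5, 7

1 → match
2 → no match
3 → match
4 → no match — must start with 'cb'
5 → match
6 → no match
7 → match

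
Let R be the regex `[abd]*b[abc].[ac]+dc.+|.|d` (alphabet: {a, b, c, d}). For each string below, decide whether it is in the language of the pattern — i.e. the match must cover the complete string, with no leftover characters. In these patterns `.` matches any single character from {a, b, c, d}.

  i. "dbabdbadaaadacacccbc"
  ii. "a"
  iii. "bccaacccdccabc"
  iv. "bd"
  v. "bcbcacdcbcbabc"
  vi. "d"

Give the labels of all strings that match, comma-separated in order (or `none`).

i → no match
ii. "a" → match
iii → match
iv. "bd" → no match
v → match
vi. "d" → match

ii, iii, v, vi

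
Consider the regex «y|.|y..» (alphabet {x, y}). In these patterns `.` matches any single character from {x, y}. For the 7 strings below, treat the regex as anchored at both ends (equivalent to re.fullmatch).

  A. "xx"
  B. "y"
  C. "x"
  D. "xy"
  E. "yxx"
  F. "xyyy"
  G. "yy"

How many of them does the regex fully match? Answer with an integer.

3

A → no match
B → match
C → match
D → no match
E → match
F → no match
G → no match
Total matched: 3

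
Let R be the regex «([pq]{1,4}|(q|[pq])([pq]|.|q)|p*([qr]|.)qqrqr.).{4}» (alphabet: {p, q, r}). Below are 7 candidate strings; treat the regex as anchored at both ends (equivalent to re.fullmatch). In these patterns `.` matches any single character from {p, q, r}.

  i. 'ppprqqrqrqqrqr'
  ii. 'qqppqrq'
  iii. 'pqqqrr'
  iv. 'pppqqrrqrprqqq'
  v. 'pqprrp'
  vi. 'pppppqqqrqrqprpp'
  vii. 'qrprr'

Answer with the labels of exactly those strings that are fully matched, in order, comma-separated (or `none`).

i → match
ii → match
iii → match
iv → no match
v → match
vi → match
vii → match

i, ii, iii, v, vi, vii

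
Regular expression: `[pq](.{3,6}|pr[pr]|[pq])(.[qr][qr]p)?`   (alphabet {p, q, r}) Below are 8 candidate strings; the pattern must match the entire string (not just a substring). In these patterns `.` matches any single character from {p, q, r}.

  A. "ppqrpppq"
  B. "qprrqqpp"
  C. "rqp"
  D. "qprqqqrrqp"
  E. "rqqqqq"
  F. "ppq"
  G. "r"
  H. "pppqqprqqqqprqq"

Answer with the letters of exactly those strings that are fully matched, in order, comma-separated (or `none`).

D

A. "ppqrpppq" → no match
B. "qprrqqpp" → no match
C. "rqp" → no match
D. "qprqqqrrqp" → match
E. "rqqqqq" → no match
F. "ppq" → no match
G. "r" → no match
H → no match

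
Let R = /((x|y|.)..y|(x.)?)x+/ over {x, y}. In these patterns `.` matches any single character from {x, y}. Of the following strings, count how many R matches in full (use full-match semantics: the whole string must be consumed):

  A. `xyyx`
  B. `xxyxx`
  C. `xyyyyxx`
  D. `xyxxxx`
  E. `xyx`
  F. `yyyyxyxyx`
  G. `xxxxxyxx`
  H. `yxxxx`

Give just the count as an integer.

2

A → no match
B → no match
C → no match
D → match
E → match
F → no match
G → no match
H → no match
Total matched: 2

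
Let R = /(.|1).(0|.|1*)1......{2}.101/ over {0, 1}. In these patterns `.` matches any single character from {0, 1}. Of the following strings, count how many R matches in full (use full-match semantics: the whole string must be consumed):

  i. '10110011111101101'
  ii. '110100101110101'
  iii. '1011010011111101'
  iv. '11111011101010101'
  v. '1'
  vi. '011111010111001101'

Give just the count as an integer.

1

i → no match
ii → match
iii → no match
iv → no match
v → no match — must end with '101'
vi → no match
Total matched: 1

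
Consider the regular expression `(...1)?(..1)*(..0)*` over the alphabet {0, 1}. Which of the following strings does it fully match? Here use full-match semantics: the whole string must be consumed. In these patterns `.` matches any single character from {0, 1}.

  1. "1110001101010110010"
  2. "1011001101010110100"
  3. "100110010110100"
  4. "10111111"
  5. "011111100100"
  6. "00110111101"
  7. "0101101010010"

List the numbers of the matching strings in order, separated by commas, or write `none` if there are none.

1 → no match
2 → match
3 → match
4 → no match
5 → match
6 → no match
7 → match

2, 3, 5, 7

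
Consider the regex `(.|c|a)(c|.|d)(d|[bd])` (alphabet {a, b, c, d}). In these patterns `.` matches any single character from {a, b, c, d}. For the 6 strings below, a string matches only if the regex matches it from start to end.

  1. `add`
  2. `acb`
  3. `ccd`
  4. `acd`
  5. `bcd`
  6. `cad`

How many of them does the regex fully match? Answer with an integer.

6

1 → match
2 → match
3 → match
4 → match
5 → match
6 → match
Total matched: 6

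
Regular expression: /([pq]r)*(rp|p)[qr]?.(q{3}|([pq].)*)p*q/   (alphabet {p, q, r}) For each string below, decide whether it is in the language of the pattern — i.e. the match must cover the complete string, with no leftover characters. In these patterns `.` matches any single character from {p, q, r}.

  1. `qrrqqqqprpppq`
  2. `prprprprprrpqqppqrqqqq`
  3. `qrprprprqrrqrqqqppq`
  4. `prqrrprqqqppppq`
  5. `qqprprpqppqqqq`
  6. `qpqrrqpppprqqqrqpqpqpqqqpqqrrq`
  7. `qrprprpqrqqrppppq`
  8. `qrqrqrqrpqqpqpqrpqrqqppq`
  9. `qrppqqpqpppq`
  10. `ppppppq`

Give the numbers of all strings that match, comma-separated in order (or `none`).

4, 9, 10

1 → no match
2 → no match
3 → no match
4 → match
5 → no match
6 → no match
7 → no match
8 → no match
9. `qrppqqpqpppq` → match
10. `ppppppq` → match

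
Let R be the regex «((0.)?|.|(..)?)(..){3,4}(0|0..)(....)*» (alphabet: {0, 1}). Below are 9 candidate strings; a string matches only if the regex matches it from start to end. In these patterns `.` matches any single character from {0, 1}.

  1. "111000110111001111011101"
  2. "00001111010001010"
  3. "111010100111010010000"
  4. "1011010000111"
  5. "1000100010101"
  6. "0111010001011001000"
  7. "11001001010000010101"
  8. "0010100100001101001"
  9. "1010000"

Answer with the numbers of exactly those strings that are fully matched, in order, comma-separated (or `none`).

2, 3, 4, 5, 6, 8, 9

1 → no match
2 → match
3 → match
4 → match
5 → match
6 → match
7 → no match
8 → match
9 → match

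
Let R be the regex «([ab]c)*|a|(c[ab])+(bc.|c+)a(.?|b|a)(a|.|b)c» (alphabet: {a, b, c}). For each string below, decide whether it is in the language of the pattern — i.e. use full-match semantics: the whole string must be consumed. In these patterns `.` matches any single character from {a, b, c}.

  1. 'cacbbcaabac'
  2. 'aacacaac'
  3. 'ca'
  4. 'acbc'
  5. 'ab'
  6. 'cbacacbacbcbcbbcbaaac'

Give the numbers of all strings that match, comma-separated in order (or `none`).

1. 'cacbbcaabac' → match
2. 'aacacaac' → no match
3. 'ca' → no match
4. 'acbc' → match
5. 'ab' → no match
6 → no match

1, 4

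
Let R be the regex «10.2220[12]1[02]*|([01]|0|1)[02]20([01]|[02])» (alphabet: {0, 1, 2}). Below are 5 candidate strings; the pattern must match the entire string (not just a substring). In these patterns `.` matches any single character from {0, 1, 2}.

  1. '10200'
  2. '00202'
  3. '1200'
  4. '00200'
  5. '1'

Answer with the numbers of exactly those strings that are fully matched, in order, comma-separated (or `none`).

1. '10200' → match
2. '00202' → match
3. '1200' → no match
4. '00200' → match
5. '1' → no match

1, 2, 4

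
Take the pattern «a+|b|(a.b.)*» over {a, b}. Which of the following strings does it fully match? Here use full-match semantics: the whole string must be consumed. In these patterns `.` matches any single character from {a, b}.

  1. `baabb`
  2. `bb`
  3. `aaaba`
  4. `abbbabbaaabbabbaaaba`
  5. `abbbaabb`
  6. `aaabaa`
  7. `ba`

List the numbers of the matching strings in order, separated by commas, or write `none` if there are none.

1 → no match
2 → no match
3 → no match
4 → match
5 → match
6 → no match
7 → no match

4, 5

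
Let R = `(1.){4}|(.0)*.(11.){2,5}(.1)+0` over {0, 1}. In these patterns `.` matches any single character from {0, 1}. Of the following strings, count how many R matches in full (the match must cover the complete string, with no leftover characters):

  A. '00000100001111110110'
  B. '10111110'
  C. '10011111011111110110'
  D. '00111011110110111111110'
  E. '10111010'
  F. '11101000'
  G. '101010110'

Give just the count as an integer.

A → no match
B → match
C → no match
D → no match
E → match
F → no match
G → no match
Total matched: 2

2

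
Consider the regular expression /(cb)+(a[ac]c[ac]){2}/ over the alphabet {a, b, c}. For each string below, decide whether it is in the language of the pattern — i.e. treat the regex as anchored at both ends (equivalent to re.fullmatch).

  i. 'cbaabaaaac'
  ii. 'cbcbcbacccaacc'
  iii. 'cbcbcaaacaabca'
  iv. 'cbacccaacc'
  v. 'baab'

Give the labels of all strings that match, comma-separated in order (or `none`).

i → no match
ii → match
iii → no match
iv → match
v → no match — must start with 'cb'

ii, iv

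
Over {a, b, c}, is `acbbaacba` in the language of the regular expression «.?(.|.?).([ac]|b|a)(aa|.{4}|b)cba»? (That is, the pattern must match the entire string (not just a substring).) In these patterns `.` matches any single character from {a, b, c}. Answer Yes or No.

Yes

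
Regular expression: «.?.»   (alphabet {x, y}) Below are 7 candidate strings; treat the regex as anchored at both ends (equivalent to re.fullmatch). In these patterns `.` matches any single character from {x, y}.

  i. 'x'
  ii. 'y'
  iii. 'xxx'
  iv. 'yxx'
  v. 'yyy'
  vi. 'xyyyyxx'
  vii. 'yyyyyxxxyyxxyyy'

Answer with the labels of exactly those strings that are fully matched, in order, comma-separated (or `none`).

i → match
ii → match
iii → no match
iv → no match
v → no match
vi → no match
vii → no match

i, ii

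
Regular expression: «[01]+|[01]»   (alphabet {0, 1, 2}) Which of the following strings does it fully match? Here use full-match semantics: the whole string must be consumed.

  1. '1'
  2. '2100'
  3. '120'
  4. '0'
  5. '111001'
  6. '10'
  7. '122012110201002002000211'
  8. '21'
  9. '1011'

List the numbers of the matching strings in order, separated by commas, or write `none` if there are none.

1, 4, 5, 6, 9

1 → match
2 → no match
3 → no match
4 → match
5 → match
6 → match
7 → no match
8 → no match
9 → match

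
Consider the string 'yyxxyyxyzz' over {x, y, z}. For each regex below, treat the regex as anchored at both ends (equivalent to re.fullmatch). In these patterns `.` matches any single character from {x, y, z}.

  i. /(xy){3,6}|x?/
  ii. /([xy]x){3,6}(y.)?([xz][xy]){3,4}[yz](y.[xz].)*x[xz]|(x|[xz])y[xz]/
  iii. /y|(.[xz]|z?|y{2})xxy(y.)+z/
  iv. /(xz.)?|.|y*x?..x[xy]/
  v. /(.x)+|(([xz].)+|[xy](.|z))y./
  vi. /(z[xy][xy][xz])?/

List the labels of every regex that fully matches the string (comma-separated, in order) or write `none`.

iii

i → no match
ii → no match
iii → match
iv → no match
v → no match
vi → no match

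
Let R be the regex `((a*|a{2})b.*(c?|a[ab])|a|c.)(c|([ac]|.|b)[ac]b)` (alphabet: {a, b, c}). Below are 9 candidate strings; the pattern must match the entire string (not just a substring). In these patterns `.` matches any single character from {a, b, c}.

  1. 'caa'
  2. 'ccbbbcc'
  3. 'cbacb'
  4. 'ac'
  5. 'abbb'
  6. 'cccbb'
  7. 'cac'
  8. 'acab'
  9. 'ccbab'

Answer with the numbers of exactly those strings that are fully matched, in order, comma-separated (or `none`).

3, 4, 7, 8, 9

1. 'caa' → no match
2. 'ccbbbcc' → no match
3. 'cbacb' → match
4. 'ac' → match
5. 'abbb' → no match
6. 'cccbb' → no match
7. 'cac' → match
8. 'acab' → match
9. 'ccbab' → match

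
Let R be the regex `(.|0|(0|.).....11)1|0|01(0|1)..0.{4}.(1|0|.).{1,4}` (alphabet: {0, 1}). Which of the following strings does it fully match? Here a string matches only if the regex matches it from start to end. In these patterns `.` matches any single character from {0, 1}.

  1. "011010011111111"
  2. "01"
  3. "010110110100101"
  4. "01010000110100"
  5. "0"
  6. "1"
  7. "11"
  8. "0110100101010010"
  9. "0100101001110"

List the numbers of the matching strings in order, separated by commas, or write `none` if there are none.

1, 2, 3, 4, 5, 7, 8, 9

1 → match
2. "01" → match
3 → match
4 → match
5. "0" → match
6. "1" → no match
7. "11" → match
8 → match
9 → match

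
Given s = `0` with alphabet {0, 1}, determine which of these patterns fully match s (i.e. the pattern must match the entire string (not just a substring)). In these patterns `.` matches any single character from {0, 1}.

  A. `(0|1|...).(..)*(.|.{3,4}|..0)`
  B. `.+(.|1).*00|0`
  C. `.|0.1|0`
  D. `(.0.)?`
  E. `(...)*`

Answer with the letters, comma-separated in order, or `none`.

B, C

A → no match
B → match
C → match
D → no match
E → no match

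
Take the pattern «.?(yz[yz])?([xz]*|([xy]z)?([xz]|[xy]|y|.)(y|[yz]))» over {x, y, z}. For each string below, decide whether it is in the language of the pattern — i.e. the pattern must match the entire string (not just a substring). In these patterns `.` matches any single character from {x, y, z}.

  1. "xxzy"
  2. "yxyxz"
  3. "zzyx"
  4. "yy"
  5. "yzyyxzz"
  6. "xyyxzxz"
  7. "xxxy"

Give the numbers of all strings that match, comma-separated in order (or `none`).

1. "xxzy" → no match
2. "yxyxz" → no match
3. "zzyx" → no match
4. "yy" → match
5. "yzyyxzz" → no match
6. "xyyxzxz" → no match
7. "xxxy" → no match

4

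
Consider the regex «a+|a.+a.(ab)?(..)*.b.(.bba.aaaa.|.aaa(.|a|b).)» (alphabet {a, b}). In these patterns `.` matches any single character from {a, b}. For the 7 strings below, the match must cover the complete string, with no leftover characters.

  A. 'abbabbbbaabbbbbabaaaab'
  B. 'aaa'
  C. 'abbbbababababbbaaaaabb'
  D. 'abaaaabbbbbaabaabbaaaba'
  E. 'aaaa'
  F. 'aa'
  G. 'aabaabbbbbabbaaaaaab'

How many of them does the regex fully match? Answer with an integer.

6

A → match
B → match
C → match
D → no match
E → match
F → match
G → match
Total matched: 6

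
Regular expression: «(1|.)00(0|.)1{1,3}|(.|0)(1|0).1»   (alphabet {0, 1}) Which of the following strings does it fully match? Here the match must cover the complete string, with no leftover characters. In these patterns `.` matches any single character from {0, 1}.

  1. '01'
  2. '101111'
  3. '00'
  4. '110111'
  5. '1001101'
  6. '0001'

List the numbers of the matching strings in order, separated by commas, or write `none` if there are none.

6

1 → no match
2 → no match
3 → no match — must end with '1'
4 → no match
5 → no match
6 → match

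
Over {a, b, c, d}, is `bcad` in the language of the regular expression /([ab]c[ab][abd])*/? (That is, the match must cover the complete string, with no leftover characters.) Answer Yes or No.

Yes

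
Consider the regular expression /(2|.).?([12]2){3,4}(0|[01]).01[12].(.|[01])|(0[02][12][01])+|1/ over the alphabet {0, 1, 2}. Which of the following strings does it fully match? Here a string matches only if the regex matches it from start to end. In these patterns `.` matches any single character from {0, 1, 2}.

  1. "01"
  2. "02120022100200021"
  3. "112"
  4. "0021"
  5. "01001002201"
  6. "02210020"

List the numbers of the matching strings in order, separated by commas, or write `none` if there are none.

1 → no match
2 → no match
3 → no match
4 → match
5 → no match
6 → match

4, 6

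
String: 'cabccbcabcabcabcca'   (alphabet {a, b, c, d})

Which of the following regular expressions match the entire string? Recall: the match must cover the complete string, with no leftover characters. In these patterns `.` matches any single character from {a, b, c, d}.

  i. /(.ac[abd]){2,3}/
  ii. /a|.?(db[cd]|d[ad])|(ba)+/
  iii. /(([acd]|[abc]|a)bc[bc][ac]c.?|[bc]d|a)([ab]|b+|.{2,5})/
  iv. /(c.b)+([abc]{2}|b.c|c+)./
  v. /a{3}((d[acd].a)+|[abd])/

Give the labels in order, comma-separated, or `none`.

iv

i → no match
ii → no match
iii → no match
iv → match
v → no match — must start with 'a'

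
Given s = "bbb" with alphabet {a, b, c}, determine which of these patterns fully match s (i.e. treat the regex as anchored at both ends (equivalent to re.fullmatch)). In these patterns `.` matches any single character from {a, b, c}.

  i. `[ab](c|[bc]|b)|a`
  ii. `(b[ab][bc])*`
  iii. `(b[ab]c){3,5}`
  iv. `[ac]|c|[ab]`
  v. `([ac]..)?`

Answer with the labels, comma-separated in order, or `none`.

ii

i → no match
ii → match
iii → no match — must end with "c"
iv → no match
v → no match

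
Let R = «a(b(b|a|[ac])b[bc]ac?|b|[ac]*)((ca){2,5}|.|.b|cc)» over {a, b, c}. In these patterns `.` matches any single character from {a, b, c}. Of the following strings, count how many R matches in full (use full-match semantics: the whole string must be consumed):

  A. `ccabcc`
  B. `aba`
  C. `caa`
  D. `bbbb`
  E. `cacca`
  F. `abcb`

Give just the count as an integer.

2

A → no match — must start with `a`
B → match
C → no match — must start with `a`
D → no match — must start with `a`
E → no match — must start with `a`
F → match
Total matched: 2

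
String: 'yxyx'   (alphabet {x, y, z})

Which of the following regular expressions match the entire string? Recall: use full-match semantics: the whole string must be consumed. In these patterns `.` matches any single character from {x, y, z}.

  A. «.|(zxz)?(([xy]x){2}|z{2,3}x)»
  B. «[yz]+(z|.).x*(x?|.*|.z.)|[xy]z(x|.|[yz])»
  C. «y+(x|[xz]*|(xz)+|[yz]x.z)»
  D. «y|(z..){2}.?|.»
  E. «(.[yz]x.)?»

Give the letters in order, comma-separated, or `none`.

A → match
B → match
C → no match
D → no match
E → no match

A, B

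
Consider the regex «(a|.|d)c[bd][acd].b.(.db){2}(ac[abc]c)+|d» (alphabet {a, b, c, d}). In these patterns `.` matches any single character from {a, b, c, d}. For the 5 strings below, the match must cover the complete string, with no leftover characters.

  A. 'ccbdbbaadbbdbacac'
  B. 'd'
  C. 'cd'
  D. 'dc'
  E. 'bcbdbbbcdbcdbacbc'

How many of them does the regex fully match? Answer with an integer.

A → match
B → match
C → no match
D → no match
E → match
Total matched: 3

3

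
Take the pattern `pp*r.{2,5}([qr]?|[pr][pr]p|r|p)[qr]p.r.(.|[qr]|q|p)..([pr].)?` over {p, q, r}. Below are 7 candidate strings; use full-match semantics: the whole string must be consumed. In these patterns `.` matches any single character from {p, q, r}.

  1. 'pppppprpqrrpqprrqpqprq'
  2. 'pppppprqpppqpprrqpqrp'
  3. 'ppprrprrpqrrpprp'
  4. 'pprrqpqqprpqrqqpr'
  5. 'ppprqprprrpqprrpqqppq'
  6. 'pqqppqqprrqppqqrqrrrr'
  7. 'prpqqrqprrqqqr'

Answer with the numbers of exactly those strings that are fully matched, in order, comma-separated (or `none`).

1 → match
2 → match
3 → no match
4 → match
5 → match
6 → no match
7 → match

1, 2, 4, 5, 7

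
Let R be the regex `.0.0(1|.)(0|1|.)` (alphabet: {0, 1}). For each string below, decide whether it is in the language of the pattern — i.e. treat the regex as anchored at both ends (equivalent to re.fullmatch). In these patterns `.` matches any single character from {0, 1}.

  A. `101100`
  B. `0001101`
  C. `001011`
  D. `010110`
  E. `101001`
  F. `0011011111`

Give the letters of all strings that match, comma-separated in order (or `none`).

C, E

A. `101100` → no match
B. `0001101` → no match
C. `001011` → match
D. `010110` → no match
E. `101001` → match
F. `0011011111` → no match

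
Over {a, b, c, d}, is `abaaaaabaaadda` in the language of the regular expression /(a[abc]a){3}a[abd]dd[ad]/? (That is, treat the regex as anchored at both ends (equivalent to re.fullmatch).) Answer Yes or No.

Yes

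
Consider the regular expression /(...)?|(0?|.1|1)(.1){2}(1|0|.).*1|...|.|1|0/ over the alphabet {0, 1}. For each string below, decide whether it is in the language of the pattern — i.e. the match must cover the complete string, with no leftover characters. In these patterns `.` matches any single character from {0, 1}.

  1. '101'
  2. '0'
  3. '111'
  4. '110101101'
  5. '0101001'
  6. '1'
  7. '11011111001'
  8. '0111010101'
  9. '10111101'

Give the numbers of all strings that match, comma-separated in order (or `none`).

1, 2, 3, 4, 5, 6, 7, 8, 9

1 → match
2 → match
3 → match
4 → match
5 → match
6 → match
7 → match
8 → match
9 → match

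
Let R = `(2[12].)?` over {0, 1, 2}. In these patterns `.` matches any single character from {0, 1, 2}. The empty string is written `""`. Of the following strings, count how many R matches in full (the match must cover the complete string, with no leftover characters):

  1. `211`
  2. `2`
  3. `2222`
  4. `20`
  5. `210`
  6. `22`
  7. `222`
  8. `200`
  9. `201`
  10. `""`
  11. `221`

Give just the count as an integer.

5

1 → match
2 → no match
3 → no match
4 → no match
5 → match
6 → no match
7 → match
8 → no match
9 → no match
10 → match
11 → match
Total matched: 5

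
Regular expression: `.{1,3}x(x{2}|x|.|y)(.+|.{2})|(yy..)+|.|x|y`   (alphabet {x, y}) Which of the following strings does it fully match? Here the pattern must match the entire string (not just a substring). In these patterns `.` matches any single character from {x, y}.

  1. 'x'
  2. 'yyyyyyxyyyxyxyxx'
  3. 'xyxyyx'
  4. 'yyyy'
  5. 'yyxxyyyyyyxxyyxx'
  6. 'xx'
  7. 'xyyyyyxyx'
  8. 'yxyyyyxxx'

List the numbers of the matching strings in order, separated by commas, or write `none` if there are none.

1 → match
2 → no match
3 → match
4 → match
5 → match
6 → no match
7 → no match
8 → match

1, 3, 4, 5, 8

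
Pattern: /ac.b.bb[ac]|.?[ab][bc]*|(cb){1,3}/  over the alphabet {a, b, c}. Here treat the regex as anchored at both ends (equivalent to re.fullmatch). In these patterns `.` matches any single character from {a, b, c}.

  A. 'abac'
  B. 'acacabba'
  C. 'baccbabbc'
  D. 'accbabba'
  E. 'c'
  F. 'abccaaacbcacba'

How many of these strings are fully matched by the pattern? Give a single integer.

1

A → no match
B → no match
C → no match
D → match
E → no match
F → no match
Total matched: 1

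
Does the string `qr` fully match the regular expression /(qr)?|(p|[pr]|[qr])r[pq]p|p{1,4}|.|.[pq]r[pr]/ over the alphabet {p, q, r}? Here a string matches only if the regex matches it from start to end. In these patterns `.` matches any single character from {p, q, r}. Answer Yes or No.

Yes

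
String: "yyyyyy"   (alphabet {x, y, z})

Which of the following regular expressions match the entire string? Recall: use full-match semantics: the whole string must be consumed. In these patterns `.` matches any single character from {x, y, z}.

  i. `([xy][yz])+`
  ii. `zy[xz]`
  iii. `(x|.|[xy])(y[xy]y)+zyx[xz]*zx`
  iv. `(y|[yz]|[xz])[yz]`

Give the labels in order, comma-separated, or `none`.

i → match
ii → no match — must start with "zy"
iii → no match — must end with "zx"
iv → no match

i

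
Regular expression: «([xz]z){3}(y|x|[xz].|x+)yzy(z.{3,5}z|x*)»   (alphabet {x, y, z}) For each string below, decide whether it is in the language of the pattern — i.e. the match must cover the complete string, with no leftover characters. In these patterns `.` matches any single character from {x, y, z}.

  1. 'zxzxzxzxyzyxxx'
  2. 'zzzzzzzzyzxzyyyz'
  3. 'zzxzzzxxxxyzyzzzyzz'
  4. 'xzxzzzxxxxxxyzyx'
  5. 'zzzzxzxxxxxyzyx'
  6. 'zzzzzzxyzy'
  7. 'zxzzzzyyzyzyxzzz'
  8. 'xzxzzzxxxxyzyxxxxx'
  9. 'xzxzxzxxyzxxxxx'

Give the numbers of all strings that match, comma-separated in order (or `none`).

1 → no match
2 → no match
3 → match
4 → match
5 → match
6 → match
7 → no match
8 → match
9 → no match

3, 4, 5, 6, 8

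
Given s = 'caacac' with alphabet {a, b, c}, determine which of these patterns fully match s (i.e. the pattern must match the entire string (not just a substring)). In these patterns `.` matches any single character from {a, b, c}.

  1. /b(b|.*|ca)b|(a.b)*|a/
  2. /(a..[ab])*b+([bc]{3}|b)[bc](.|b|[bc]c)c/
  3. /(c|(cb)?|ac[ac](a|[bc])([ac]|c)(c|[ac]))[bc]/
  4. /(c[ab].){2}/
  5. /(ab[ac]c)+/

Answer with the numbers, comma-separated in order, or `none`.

4

1 → no match
2 → no match
3 → no match
4 → match
5 → no match — must start with 'ab'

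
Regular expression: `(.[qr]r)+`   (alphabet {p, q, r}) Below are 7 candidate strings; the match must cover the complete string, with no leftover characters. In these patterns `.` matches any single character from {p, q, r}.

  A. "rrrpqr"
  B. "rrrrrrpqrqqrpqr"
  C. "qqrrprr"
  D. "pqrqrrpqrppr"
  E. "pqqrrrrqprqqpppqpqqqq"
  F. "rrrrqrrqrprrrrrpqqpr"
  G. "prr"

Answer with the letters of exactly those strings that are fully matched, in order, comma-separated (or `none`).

A, B, G

A → match
B → match
C → no match
D → no match
E → no match — must end with "r"
F → no match
G → match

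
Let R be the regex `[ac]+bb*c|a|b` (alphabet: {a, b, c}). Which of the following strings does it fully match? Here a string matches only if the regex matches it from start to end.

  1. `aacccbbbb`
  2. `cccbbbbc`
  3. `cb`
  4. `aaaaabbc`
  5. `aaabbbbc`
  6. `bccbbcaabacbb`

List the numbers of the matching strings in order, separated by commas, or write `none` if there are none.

1 → no match
2 → match
3 → no match
4 → match
5 → match
6 → no match

2, 4, 5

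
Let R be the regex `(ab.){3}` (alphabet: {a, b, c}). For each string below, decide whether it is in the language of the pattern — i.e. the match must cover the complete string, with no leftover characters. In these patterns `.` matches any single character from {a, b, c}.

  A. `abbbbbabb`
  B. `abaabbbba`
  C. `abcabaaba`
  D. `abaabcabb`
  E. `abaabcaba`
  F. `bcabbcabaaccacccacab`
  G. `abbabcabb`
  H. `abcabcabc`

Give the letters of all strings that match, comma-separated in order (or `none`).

C, D, E, G, H

A → no match
B → no match
C → match
D → match
E → match
F → no match — must start with `ab`
G → match
H → match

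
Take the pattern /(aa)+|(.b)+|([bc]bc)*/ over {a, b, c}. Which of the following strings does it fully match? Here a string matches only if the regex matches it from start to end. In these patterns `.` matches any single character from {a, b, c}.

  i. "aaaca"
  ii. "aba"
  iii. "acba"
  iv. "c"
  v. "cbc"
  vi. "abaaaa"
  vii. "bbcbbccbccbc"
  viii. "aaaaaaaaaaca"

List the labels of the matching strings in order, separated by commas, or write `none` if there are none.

i → no match
ii → no match
iii → no match
iv → no match
v → match
vi → no match
vii → match
viii → no match

v, vii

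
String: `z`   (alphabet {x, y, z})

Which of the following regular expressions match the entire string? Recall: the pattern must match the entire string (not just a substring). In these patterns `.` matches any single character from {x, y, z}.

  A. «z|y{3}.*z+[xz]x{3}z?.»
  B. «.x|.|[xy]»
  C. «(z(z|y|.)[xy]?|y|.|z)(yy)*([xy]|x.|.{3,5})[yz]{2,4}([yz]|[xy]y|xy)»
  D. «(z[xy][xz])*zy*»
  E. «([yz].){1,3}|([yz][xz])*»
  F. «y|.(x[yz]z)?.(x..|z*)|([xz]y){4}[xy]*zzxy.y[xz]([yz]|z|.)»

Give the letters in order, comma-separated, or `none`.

A → match
B → match
C → no match
D → match
E → no match
F → no match

A, B, D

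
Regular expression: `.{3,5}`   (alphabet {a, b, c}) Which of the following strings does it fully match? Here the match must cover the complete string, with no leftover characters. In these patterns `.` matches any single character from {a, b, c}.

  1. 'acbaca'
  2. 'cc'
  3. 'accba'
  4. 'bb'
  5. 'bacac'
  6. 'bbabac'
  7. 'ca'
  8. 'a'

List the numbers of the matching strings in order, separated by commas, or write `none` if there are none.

1 → no match
2 → no match
3 → match
4 → no match
5 → match
6 → no match
7 → no match
8 → no match

3, 5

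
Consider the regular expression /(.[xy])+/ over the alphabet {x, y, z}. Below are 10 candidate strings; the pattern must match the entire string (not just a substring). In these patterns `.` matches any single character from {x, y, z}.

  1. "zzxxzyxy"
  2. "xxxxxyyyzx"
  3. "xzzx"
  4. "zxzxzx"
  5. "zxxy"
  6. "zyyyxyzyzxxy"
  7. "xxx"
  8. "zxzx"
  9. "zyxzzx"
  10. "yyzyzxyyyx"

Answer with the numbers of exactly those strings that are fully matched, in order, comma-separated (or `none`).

2, 4, 5, 6, 8, 10

1. "zzxxzyxy" → no match
2. "xxxxxyyyzx" → match
3. "xzzx" → no match
4. "zxzxzx" → match
5. "zxxy" → match
6. "zyyyxyzyzxxy" → match
7. "xxx" → no match
8. "zxzx" → match
9. "zyxzzx" → no match
10. "yyzyzxyyyx" → match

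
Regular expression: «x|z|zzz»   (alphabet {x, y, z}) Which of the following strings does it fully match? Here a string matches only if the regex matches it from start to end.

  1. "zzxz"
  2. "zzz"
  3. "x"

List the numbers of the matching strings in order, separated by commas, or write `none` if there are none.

1 → no match
2 → match
3 → match

2, 3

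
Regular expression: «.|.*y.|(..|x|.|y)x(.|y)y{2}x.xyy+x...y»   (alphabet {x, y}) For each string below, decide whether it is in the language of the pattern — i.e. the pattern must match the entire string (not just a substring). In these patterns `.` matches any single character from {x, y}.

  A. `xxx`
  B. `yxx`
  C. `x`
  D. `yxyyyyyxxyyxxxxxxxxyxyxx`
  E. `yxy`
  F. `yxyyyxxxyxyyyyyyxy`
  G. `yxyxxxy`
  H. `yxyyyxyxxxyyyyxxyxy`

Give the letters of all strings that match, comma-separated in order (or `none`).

C

A → no match
B → no match
C → match
D → no match
E → no match
F → no match
G → no match
H → no match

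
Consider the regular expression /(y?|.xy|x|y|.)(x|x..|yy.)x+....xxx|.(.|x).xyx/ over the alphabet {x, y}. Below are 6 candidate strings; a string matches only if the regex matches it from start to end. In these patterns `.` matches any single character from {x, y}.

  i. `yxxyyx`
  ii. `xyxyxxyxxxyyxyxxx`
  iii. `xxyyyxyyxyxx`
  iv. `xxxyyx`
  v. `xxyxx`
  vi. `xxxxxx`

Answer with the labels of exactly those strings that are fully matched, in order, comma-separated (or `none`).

i → no match
ii → no match
iii → no match
iv → no match
v → no match
vi → no match

none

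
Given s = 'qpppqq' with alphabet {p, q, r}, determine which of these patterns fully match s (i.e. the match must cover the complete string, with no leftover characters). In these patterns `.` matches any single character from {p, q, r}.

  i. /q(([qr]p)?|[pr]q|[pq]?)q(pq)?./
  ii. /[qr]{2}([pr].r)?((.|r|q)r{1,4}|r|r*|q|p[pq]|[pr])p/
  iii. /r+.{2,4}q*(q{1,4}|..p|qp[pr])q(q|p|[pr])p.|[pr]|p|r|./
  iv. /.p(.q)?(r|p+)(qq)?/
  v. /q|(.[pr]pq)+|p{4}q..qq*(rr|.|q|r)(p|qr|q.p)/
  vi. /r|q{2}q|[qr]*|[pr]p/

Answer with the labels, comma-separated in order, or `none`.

iv

i → no match
ii → no match — must end with 'p'
iii → no match
iv → match
v → no match
vi → no match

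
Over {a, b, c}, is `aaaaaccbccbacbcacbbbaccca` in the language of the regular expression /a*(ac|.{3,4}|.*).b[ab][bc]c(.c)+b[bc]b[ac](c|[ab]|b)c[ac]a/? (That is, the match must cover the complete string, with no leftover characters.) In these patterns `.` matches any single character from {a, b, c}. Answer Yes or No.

No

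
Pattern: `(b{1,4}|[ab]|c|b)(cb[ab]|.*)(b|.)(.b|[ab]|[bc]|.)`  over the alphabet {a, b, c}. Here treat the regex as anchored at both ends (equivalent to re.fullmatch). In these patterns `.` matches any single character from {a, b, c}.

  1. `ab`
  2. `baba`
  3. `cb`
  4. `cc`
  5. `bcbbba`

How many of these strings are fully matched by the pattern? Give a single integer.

2

1. `ab` → no match
2. `baba` → match
3. `cb` → no match
4. `cc` → no match
5. `bcbbba` → match
Total matched: 2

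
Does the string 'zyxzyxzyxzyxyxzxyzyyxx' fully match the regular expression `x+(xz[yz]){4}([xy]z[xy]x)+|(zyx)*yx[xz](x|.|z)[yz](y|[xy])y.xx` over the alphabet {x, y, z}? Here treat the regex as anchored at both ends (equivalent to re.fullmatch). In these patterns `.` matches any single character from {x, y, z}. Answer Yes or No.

No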